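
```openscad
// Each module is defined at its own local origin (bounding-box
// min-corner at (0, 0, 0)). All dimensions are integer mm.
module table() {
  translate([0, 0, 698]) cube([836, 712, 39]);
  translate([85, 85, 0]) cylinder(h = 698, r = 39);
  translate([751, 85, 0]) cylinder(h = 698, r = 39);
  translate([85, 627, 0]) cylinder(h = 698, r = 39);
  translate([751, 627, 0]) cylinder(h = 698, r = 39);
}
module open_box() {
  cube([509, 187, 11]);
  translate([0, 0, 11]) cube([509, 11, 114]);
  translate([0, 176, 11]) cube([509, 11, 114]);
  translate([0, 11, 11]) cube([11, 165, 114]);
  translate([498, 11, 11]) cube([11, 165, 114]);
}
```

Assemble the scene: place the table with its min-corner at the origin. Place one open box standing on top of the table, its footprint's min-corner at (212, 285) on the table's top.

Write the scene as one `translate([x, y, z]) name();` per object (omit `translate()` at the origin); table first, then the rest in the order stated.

table();
translate([212, 285, 737]) open_box();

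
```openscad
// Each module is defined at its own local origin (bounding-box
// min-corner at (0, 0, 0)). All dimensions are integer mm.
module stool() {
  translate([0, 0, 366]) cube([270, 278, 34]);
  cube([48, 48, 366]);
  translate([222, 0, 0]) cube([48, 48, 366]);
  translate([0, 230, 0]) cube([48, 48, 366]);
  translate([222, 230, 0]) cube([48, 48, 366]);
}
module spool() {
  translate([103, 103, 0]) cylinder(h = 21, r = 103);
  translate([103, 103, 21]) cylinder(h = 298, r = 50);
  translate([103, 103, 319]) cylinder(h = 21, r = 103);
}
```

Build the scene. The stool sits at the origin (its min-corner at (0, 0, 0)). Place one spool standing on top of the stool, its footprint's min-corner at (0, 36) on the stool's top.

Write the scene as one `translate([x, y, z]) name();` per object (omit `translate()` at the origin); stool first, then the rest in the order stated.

stool();
translate([0, 36, 400]) spool();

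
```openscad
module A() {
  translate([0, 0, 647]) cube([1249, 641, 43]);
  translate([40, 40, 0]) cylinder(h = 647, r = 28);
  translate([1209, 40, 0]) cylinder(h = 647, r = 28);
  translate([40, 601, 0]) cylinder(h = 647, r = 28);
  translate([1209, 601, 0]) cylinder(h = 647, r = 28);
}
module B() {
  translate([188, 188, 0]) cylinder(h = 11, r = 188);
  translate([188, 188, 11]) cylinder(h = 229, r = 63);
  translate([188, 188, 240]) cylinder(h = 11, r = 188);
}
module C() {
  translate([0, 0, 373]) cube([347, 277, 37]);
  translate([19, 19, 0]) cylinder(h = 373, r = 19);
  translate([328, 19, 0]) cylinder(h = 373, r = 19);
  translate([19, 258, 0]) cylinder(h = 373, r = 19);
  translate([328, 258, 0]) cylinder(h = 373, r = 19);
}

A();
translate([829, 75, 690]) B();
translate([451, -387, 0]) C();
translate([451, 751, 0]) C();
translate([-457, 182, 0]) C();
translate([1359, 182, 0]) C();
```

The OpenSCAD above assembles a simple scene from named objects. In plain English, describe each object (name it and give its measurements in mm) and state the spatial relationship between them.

A is a table: top 1249 mm (x) × 641 mm (y), 43 mm thick, upper face at z = 690 mm, on four round legs of 56 mm diameter, each leg's bounding box inset 12 mm from the nearest pair of top edges, running from z = 0 to the bottom of the top.

B is a spool: two coaxial disc flanges of radius 188 mm and thickness 11 mm, joined by a core cylinder of radius 63 mm and height 229 mm. The lower flange rests on z = 0 and the three cylinders share a vertical axis.

C is a four-legged stool. The seat is 347×277 mm, 37 mm thick, top at z = 410 mm. It stands on four round legs, each 38 mm in diameter, from z = 0 to the seat underside, each leg's axis is inset half a diameter from the nearest pair of seat edges (so the leg's bounding box is flush with the corner).

The spool is on top of the table. Four stools sit around the table at the −y, +y, −x, +x sides.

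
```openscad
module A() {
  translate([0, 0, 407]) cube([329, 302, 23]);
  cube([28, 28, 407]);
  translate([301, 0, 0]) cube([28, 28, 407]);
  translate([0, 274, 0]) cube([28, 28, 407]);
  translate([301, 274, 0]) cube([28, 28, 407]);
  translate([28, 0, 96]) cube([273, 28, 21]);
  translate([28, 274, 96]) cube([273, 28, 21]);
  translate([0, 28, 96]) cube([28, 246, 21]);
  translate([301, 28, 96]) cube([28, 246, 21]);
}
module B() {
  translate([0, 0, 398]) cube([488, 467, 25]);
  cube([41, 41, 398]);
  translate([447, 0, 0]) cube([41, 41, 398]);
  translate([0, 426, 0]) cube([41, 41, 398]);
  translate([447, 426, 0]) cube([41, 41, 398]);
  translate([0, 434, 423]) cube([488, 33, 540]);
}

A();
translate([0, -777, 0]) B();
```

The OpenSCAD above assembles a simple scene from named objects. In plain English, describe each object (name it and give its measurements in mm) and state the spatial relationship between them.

A is a four-legged stool. The seat is a 329×302×23 mm slab whose top surface is at z = 430 mm; four square legs, each 28×28 mm in cross-section, run from the floor (z = 0) to the underside of the seat, each flush with a corner of the seat. Four stretchers, 28 mm wide and 21 mm tall, connect adjacent legs with their undersides at z = 96 mm, each running between the inner faces of the legs it joins and aligned with the legs' outer faces on the other axis.

B is a chair: 488×467 mm seat, 25 mm thick, top at z = 423 mm, on four 41 mm square corner legs flush with the seat edges. A 33 mm thick backrest slab spans the full seat width, extending 540 mm above the seat top, its back face flush with the seat's +y edge.

The chair is on the floor beside the stool on its −y side.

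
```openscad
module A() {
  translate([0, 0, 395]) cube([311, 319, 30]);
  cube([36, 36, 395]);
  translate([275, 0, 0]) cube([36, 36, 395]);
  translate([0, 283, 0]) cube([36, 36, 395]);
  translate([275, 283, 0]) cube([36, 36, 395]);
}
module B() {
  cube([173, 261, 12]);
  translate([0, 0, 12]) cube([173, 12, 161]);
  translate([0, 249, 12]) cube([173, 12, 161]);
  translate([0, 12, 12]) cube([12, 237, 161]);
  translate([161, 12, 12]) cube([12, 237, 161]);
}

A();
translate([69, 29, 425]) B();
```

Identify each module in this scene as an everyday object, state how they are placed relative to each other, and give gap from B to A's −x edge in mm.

The open box's min-x is at 69; the stool's min-x is 0; gap = 69 mm.

A is a stool. B is an open box. The open box is on top of the stool, centred. The gap from the open box to the stool's −x edge is 69 mm.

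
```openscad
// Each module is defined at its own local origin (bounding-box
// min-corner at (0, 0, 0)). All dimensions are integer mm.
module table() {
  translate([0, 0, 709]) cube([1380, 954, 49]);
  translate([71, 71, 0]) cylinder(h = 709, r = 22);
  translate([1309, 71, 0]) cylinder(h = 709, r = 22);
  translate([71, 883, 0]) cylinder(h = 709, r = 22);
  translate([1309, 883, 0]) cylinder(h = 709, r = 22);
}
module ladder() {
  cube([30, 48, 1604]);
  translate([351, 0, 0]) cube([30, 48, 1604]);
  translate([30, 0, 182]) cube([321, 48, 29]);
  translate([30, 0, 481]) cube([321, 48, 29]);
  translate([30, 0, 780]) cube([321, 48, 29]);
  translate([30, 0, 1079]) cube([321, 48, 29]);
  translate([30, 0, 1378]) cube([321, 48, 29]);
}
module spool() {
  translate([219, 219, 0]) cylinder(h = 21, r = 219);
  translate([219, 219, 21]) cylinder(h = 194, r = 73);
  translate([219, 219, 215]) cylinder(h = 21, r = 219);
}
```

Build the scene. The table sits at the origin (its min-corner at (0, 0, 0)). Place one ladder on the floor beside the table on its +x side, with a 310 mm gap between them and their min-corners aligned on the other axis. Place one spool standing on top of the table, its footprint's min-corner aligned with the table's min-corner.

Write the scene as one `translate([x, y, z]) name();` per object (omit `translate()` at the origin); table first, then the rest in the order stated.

table();
translate([1690, 0, 0]) ladder();
translate([0, 0, 758]) spool();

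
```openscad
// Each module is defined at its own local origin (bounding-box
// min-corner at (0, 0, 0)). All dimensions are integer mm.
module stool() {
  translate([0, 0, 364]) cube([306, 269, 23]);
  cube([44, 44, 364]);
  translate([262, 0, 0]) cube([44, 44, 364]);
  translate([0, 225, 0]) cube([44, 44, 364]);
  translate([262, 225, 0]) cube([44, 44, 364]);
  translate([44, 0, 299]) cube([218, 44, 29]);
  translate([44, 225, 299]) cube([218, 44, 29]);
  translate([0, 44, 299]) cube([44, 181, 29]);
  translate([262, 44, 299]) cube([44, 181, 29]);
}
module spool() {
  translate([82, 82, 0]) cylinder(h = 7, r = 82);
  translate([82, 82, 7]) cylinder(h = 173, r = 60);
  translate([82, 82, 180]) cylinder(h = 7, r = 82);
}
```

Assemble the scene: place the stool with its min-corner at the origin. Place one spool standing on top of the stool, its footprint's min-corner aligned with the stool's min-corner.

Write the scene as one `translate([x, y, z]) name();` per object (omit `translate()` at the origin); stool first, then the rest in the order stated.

stool();
translate([0, 0, 387]) spool();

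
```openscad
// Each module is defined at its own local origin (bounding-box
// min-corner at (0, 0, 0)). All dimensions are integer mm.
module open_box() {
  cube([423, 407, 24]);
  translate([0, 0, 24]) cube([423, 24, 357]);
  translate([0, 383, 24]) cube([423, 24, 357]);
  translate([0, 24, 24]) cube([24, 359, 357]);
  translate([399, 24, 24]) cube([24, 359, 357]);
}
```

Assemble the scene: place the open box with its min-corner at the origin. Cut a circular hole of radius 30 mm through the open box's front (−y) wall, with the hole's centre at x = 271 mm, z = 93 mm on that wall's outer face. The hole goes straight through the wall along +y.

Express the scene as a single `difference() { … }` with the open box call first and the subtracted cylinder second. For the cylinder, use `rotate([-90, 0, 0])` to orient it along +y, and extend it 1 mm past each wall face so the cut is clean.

difference() {
  open_box();
  translate([271, -1, 93]) rotate([-90, 0, 0]) cylinder(h = 26, r = 30);
}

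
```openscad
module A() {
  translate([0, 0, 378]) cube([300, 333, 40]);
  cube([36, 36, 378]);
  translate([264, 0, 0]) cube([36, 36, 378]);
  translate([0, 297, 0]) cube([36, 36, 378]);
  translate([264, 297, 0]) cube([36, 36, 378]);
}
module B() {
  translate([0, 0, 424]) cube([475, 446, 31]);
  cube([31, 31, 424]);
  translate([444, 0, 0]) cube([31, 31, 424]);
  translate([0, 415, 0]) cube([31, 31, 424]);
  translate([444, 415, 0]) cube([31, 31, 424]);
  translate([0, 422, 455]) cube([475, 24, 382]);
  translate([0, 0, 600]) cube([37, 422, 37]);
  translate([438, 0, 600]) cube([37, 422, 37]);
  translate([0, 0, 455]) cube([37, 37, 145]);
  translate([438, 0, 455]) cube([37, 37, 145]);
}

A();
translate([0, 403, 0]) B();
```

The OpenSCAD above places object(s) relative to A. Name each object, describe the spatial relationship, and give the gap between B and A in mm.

The chair's nearest face is 70 mm from the stool's +y face.

A is a stool. B is a chair. The chair is on the floor beside the stool on its +y side. The gap between the chair and the stool is 70 mm.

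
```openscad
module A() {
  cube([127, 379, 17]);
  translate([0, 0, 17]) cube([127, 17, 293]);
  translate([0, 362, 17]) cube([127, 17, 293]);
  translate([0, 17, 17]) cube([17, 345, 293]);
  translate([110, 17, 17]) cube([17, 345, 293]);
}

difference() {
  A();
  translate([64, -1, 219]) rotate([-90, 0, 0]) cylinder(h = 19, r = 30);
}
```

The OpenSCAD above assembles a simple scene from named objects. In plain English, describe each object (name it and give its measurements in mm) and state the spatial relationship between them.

A is an open storage box with external size 127×379×310 mm and wall thickness 17 mm (the base is also 17 mm thick). The base covers the whole footprint; the four walls stand on the base, with the y-facing walls full-width and the x-facing walls fitting between their inner faces.

The open box has a circular hole of radius 30 mm through its front wall, centred at (x = 64, z = 219).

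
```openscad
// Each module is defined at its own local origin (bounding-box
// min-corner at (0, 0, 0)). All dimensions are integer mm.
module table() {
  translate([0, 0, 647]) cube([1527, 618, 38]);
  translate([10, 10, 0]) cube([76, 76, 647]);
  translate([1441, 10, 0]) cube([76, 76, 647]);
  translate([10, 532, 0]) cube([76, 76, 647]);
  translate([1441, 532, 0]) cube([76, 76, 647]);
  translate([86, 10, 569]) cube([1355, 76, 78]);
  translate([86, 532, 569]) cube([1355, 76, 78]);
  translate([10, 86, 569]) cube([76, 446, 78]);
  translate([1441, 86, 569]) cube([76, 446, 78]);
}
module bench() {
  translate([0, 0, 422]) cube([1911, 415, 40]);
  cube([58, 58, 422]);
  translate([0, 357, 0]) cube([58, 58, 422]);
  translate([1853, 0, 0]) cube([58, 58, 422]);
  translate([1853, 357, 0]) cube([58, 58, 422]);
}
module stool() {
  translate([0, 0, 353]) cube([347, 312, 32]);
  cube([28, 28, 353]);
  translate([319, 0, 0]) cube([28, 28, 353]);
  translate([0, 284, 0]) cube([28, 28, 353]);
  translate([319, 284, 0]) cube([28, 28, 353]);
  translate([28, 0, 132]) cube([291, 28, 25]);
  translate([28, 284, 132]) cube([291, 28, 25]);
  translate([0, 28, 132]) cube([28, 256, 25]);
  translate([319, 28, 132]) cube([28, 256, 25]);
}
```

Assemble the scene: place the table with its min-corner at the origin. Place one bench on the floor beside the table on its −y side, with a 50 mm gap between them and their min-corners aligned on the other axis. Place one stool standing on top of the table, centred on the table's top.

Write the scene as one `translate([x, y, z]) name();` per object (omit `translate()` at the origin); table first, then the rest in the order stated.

table();
translate([0, -465, 0]) bench();
translate([590, 153, 685]) stool();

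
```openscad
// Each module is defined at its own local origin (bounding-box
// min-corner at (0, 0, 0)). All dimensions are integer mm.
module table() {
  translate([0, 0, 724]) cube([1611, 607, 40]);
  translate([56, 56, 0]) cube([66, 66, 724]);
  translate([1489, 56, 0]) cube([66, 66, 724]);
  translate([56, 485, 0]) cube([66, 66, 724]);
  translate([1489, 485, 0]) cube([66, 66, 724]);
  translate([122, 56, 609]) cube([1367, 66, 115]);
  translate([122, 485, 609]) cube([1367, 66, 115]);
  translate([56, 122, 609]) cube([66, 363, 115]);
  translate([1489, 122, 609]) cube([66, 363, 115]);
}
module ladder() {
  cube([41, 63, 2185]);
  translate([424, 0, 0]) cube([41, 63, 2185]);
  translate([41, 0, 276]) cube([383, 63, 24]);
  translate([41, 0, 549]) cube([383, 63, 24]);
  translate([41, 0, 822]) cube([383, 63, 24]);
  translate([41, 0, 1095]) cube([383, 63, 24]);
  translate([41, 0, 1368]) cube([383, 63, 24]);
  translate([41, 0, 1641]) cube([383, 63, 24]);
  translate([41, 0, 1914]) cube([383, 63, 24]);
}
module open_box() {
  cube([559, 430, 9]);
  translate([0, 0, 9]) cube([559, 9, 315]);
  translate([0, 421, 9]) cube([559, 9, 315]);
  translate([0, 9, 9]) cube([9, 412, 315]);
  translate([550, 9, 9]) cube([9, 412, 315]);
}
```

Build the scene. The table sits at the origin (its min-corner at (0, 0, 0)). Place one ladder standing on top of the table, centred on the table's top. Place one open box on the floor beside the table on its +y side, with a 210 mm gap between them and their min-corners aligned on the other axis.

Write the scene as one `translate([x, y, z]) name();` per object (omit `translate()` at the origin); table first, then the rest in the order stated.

table();
translate([573, 272, 764]) ladder();
translate([0, 817, 0]) open_box();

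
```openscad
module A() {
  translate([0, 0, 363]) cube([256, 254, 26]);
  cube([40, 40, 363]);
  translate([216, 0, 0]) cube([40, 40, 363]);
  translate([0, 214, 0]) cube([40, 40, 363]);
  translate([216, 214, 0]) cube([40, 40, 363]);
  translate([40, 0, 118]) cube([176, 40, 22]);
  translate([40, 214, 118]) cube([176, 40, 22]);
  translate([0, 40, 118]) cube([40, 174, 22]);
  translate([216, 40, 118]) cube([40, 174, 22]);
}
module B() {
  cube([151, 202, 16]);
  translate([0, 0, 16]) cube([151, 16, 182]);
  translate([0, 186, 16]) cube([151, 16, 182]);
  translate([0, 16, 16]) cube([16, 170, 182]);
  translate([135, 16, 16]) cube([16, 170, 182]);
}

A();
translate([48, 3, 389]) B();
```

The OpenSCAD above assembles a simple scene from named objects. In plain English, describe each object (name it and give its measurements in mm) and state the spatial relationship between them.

A is a four-legged stool. The seat is a 256×254×26 mm slab whose top surface is at z = 389 mm; four square legs, each 40×40 mm in cross-section, run from the floor (z = 0) to the underside of the seat, each flush with a corner of the seat. Four stretchers, 40 mm wide and 22 mm tall, connect adjacent legs with their undersides at z = 118 mm, each running between the inner faces of the legs it joins and aligned with the legs' outer faces on the other axis.

B is an open-topped rectangular box: outside dimensions 151×202×198 mm, with a uniform wall and base thickness of 16 mm. The base is a full 151×202 slab on the floor; four walls sit on top of the base. The front and back walls (the −y and +y sides) span the full width; the two side walls fit between them.

The open box is on top of the stool.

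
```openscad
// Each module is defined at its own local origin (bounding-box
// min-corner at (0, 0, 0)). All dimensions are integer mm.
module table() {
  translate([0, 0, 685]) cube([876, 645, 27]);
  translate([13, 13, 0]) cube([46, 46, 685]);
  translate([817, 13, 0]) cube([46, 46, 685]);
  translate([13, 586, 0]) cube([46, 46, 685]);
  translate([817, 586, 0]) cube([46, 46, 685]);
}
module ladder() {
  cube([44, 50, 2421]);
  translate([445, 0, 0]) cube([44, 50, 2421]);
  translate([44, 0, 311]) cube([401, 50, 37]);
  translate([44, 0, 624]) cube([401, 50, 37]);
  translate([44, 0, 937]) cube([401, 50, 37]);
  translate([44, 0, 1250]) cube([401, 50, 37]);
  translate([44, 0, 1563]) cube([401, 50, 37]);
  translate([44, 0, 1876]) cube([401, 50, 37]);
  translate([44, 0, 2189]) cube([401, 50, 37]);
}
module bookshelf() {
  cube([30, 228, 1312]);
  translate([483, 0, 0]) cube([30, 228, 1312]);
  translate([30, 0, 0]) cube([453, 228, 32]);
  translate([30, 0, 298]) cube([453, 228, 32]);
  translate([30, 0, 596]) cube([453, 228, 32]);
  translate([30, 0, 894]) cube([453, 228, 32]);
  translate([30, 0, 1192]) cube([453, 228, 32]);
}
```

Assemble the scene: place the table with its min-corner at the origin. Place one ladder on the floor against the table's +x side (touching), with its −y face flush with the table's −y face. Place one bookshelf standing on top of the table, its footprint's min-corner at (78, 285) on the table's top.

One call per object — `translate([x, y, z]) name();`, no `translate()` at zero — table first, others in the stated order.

table();
translate([876, 0, 0]) ladder();
translate([78, 285, 712]) bookshelf();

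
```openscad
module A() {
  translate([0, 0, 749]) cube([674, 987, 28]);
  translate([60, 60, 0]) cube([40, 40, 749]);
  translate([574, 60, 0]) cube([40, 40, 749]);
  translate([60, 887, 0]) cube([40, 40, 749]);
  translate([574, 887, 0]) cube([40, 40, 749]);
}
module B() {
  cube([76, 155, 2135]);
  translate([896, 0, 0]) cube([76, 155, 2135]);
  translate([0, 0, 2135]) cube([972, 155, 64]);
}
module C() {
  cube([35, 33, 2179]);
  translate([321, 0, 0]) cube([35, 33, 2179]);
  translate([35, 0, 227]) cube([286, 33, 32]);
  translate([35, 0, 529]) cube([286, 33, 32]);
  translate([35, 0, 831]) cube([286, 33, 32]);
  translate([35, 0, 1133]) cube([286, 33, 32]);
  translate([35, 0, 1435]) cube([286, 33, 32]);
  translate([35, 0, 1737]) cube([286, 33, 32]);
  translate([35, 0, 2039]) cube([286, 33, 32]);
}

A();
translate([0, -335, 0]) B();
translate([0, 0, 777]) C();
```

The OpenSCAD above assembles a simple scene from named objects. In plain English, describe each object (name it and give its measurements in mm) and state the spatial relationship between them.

A is a table with a 674×987 mm rectangular top, 28 mm thick, top surface at z = 777 mm, supported by four 40×40 mm square legs, each inset 60 mm from the nearest pair of top edges, running from the floor.

B is a door frame. The clear opening is 820 mm wide and 2135 mm high. Two 76 mm wide jambs, 155 mm deep, stand either side of the opening from the floor to the top of the opening. A 64 mm thick head sits across the top of both jambs, spanning the full outside width of the frame.

C is a wooden ladder with two side rails of 35×33 mm section and 2179 mm height, set 356 mm apart overall. Between them run 7 rectangular rungs (33 mm deep, 32 mm thick), front faces flush with the rails' −y face. The bottom of the first rung is 227 mm above the floor and each subsequent rung is 302 mm higher than the one below.

The door frame is on the floor beside the table on its −y side. The ladder is on top of the table.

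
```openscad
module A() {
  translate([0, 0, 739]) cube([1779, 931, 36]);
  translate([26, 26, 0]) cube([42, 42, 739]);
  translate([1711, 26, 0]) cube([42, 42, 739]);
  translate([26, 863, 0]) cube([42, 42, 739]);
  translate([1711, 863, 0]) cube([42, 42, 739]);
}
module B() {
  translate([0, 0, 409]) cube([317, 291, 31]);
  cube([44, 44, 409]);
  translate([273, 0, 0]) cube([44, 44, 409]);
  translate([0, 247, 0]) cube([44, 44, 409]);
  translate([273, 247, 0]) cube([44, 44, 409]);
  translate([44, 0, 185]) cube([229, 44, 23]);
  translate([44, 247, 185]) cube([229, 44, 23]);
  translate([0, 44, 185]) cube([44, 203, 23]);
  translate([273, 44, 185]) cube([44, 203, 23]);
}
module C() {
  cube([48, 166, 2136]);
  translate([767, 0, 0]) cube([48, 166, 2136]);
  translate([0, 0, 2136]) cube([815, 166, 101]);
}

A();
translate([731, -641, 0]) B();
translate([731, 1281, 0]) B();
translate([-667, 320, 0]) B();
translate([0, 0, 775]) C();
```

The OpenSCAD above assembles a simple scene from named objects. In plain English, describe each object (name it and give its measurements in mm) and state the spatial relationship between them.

A is a table: top 1779 mm (x) × 931 mm (y), 36 mm thick, upper face at z = 775 mm, on four 42×42 mm square legs, each inset 26 mm from the nearest pair of top edges, running from z = 0 to the bottom of the top.

B is a four-legged stool. The seat is a 317×291×31 mm slab whose top surface is at z = 440 mm; four square legs, each 44×44 mm in cross-section, run from the floor (z = 0) to the underside of the seat, each flush with a corner of the seat. Four stretchers, 44 mm wide and 23 mm tall, connect adjacent legs with their undersides at z = 185 mm, each running between the inner faces of the legs it joins and aligned with the legs' outer faces on the other axis.

C is a rectangular door frame: two vertical jambs of 48×166 mm section, 2136 mm tall, with a clear opening 719 mm wide between their inner faces. A header 101 mm tall and 166 mm deep lies on top of the jambs and spans the full outside width.

Three stools sit around the table at the −y, +y, −x sides. The door frame is on top of the table.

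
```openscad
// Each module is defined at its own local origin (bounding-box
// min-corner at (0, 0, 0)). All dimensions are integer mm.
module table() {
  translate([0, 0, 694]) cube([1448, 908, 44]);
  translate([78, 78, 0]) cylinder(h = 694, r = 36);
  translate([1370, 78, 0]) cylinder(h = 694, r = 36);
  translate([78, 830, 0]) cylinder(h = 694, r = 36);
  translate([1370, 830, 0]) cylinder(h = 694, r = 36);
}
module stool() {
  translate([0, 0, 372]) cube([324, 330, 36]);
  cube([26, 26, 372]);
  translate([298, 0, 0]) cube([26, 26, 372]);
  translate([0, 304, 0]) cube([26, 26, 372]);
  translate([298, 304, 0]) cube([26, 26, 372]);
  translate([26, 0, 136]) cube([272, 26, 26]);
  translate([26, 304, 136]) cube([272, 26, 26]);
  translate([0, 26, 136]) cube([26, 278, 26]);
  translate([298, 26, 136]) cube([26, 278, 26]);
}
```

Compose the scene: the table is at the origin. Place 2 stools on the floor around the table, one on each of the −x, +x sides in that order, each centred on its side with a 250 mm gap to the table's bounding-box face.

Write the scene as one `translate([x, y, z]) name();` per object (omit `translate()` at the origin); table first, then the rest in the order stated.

table();
translate([-574, 289, 0]) stool();
translate([1698, 289, 0]) stool();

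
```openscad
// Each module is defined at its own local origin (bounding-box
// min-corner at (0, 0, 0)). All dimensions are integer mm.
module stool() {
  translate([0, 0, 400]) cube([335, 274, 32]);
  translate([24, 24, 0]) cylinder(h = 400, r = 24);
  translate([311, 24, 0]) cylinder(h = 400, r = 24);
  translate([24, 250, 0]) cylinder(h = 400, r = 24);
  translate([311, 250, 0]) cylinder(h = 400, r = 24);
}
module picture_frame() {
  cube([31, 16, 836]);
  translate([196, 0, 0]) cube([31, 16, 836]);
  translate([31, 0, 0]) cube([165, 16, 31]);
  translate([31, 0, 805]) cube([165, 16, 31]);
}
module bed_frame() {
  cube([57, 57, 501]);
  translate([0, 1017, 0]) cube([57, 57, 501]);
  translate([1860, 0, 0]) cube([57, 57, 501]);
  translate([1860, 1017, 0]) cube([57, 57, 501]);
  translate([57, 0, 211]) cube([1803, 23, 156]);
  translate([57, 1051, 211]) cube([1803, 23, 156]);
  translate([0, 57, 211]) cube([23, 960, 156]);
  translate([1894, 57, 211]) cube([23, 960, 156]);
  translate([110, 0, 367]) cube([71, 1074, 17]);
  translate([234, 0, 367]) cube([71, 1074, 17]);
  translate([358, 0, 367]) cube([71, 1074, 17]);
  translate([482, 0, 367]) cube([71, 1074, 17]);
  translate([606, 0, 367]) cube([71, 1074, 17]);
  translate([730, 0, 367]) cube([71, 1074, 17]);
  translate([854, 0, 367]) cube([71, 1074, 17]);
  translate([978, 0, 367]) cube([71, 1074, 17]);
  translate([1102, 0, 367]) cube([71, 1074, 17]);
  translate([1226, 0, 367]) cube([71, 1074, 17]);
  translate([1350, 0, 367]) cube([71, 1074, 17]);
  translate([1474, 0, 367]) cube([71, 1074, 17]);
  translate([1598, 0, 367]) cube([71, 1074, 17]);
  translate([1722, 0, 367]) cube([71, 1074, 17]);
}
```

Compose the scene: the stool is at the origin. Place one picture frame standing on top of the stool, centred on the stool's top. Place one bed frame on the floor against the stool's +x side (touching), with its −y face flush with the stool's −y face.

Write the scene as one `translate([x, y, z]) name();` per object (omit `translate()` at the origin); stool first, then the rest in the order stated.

stool();
translate([54, 129, 432]) picture_frame();
translate([335, 0, 0]) bed_frame();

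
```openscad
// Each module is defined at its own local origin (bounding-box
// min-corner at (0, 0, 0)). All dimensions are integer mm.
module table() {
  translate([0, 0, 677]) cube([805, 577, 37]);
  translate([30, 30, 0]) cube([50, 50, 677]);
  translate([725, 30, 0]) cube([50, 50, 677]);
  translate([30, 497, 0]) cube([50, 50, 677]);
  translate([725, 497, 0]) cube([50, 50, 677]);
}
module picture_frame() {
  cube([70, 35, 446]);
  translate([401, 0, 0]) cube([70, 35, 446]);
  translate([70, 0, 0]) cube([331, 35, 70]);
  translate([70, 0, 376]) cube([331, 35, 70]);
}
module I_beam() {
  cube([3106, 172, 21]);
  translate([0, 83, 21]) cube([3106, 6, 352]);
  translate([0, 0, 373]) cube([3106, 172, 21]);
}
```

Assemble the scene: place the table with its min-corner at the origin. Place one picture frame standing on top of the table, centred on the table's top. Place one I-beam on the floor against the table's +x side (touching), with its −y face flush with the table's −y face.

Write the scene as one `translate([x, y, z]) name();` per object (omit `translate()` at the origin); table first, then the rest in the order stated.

table();
translate([167, 271, 714]) picture_frame();
translate([805, 0, 0]) I_beam();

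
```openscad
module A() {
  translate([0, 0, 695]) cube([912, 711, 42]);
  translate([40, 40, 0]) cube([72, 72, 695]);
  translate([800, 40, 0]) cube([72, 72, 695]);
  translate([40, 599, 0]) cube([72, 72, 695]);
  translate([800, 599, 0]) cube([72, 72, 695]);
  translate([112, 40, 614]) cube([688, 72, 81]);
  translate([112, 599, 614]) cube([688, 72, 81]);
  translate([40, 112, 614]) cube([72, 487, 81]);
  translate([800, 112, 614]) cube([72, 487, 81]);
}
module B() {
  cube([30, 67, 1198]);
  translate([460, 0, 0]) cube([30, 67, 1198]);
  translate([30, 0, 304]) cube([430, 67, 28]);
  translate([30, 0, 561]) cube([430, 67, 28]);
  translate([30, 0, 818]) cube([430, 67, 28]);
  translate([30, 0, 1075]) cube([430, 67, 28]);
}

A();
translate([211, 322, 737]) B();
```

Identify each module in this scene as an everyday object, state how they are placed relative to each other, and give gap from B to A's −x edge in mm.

A is a table. B is a ladder. The ladder is on top of the table, centred. The gap from the ladder to the table's −x edge is 211 mm.

The ladder's min-x is at 211; the table's min-x is 0; gap = 211 mm.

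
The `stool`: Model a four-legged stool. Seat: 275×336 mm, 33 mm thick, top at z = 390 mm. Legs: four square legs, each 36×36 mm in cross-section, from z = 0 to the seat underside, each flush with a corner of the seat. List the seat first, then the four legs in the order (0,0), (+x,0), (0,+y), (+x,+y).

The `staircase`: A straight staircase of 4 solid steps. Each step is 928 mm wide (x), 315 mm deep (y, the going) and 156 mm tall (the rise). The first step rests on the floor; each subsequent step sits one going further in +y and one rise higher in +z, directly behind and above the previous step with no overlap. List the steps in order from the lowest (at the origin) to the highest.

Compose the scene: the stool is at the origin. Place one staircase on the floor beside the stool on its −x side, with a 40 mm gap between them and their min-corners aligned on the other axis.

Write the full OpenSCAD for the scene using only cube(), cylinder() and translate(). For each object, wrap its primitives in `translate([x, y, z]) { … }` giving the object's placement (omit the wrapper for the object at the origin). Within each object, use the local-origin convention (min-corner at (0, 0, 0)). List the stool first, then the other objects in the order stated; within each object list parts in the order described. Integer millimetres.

translate([0, 0, 357]) cube([275, 336, 33]);
cube([36, 36, 357]);
translate([239, 0, 0]) cube([36, 36, 357]);
translate([0, 300, 0]) cube([36, 36, 357]);
translate([239, 300, 0]) cube([36, 36, 357]);
translate([-968, 0, 0]) {
  cube([928, 315, 156]);
  translate([0, 315, 156]) cube([928, 315, 156]);
  translate([0, 630, 312]) cube([928, 315, 156]);
  translate([0, 945, 468]) cube([928, 315, 156]);
}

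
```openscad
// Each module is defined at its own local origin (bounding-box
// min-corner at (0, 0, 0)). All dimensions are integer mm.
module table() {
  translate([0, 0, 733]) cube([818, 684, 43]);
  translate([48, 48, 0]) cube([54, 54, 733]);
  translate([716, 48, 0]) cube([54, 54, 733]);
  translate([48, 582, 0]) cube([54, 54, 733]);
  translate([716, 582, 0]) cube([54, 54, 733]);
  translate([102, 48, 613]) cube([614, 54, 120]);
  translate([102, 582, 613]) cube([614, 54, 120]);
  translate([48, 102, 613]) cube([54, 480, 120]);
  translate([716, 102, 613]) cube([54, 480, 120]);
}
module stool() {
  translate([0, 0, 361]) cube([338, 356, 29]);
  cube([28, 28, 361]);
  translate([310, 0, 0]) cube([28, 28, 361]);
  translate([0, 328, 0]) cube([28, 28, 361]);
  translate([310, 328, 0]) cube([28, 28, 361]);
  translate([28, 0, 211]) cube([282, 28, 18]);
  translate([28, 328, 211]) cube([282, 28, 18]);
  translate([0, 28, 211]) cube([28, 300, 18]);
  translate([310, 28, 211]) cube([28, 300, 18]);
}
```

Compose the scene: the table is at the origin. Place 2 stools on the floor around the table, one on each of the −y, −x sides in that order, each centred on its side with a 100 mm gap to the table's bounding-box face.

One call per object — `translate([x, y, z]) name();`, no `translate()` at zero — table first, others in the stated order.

table();
translate([240, -456, 0]) stool();
translate([-438, 164, 0]) stool();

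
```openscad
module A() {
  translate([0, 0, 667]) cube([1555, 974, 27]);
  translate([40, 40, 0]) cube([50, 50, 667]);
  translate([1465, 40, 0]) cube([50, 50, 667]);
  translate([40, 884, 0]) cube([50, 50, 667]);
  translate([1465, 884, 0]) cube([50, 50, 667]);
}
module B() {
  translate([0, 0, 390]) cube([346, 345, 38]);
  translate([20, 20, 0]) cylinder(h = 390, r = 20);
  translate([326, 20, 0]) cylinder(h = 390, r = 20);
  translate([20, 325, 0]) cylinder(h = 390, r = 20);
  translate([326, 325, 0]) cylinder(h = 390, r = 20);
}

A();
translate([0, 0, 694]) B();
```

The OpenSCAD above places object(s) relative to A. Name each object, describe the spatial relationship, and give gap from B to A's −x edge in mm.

The stool's min-x is at 0; the table's min-x is 0; gap = 0 mm.

A is a table. B is a stool. The stool is on top of the table. The gap from the stool to the table's −x edge is 0 mm.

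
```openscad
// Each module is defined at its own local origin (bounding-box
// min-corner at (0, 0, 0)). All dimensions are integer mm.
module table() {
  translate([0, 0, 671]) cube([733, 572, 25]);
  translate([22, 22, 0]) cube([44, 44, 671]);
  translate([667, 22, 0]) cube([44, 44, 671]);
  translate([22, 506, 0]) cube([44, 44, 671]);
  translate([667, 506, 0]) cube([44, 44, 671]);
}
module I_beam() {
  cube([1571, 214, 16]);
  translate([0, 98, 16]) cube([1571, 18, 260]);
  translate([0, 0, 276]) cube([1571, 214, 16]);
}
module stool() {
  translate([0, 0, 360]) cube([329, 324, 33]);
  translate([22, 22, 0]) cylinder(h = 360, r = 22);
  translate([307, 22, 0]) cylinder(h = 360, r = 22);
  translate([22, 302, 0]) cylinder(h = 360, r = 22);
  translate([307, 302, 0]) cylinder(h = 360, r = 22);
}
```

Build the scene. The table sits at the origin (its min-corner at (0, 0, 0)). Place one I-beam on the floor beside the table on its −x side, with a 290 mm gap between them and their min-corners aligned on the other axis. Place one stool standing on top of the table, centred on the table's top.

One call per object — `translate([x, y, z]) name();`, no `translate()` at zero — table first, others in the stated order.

table();
translate([-1861, 0, 0]) I_beam();
translate([202, 124, 696]) stool();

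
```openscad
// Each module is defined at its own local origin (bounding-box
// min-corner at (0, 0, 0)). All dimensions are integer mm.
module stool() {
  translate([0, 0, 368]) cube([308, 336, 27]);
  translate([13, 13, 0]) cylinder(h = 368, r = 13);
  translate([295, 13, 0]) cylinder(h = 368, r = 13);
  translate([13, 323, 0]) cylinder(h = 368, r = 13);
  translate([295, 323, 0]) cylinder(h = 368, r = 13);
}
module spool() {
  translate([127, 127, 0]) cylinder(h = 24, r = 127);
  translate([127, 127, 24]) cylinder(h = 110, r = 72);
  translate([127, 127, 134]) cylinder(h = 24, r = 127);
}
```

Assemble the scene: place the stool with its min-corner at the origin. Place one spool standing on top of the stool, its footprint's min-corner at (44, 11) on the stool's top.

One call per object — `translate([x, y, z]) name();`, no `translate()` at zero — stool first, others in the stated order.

stool();
translate([44, 11, 395]) spool();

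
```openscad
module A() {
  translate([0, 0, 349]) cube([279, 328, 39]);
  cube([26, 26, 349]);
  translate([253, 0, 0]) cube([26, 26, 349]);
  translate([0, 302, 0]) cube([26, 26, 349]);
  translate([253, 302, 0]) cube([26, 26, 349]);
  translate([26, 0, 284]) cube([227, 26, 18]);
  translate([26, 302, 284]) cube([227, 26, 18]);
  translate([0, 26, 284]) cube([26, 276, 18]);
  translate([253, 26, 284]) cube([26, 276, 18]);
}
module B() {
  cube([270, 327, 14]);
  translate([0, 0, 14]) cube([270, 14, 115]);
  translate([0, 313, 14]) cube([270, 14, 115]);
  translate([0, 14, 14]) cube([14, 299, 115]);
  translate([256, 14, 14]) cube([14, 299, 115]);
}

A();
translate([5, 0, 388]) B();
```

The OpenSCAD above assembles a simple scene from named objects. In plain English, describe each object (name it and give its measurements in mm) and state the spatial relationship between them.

A is a simple wooden stool: a rectangular seat 279 mm (x) by 328 mm (y), 39 mm thick, top face at z = 388 mm, on four square legs, each 26×26 mm in cross-section. The legs rest on z = 0, each flush with a corner of the seat. Four stretchers, 26 mm wide and 18 mm tall, connect adjacent legs with their undersides at z = 284 mm, each running between the inner faces of the legs it joins and aligned with the legs' outer faces on the other axis.

B is an open storage box with external size 270×327×129 mm and wall thickness 14 mm (the base is also 14 mm thick). The base covers the whole footprint; the four walls stand on the base, with the y-facing walls full-width and the x-facing walls fitting between their inner faces.

The open box is on top of the stool.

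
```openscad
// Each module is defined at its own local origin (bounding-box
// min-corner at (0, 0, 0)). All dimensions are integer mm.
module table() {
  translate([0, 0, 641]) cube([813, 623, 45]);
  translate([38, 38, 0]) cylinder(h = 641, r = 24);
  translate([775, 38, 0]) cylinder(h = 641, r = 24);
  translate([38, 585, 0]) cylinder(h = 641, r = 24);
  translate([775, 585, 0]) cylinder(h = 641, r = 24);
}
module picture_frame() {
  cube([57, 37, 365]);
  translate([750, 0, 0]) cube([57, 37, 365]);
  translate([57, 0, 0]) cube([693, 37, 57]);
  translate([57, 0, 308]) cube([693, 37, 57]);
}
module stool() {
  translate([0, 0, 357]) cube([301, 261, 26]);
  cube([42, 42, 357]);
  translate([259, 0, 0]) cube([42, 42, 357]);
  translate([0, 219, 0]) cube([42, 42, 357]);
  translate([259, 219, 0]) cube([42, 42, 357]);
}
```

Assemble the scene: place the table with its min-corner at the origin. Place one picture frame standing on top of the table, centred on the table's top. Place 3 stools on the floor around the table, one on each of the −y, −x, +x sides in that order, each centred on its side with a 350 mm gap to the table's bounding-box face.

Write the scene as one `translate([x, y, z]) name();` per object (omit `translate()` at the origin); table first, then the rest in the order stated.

table();
translate([3, 293, 686]) picture_frame();
translate([256, -611, 0]) stool();
translate([-651, 181, 0]) stool();
translate([1163, 181, 0]) stool();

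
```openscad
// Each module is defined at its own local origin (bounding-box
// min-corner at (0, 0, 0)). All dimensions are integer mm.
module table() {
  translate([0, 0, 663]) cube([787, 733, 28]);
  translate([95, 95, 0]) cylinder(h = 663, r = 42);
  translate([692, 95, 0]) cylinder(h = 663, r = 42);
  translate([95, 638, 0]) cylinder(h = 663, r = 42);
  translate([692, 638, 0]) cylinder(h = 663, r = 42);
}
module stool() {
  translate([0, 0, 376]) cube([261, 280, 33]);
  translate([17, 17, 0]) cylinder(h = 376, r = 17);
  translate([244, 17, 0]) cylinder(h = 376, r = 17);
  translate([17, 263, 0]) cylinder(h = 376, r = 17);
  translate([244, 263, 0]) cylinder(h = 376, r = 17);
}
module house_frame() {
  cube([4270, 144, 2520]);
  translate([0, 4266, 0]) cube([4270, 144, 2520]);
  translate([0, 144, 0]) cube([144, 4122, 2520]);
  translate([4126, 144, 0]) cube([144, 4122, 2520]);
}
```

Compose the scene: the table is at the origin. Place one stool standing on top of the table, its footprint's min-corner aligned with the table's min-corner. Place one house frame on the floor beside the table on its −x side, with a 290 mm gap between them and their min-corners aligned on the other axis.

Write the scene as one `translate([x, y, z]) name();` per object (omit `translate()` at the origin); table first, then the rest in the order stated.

table();
translate([0, 0, 691]) stool();
translate([-4560, 0, 0]) house_frame();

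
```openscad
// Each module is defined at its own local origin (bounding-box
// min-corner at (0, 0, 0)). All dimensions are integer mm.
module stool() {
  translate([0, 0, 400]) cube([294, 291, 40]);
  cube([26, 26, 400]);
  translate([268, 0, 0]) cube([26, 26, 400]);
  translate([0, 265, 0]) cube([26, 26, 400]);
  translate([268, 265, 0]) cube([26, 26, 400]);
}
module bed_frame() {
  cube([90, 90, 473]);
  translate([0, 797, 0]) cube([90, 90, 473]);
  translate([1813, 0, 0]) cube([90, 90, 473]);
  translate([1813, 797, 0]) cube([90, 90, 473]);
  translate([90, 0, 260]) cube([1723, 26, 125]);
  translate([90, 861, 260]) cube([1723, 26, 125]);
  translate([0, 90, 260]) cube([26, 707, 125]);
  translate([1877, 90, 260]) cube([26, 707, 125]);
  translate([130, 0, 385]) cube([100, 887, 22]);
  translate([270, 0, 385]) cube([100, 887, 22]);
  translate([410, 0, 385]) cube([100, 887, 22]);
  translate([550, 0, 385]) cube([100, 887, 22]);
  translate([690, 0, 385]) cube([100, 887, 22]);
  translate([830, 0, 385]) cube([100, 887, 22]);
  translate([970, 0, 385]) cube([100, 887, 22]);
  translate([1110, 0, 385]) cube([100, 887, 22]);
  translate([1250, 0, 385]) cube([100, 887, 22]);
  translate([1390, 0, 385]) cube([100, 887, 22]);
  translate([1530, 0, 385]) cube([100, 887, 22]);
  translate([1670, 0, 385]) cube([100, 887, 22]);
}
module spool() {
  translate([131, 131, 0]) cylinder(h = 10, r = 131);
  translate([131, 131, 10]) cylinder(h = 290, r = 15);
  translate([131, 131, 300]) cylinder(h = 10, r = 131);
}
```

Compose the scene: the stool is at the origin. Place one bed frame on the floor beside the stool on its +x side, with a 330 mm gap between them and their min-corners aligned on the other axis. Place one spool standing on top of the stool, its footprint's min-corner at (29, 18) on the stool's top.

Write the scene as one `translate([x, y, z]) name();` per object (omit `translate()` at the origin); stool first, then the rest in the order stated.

stool();
translate([624, 0, 0]) bed_frame();
translate([29, 18, 440]) spool();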